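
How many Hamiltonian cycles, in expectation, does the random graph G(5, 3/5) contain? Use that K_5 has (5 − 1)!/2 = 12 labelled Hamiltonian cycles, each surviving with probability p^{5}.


K_5 has (5 − 1)!/2 = 12 labelled Hamiltonian cycles.
For each such Hamiltonian cycle H, let X_H = 1 if all 5 edges of H are present in G. Then P[X_H = 1] = p^{5} = (3/5)^{5} = 243/3125.
By linearity of expectation: E[X] = Σ_H E[X_H] = 12 · p^{5} = 12 · 243/3125 = 2916/3125.
Numerically: E[X] ≈ 0.9331.

E[X] = 12 · (3/5)^{5} = 2916/3125 ≈ 0.9331.


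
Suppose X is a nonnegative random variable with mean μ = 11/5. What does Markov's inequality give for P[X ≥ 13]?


μ = E[X] = 11/5, a = 13.
Markov: P[X ≥ 13] ≤ μ/a = (11/5)/13 = 11/65.
Numerically: ≈ 0.1692.
(Since a = 13 > μ = 2.2000, the bound 11/65 is < 1 and informative.)

P[X ≥ 13] ≤ 11/65 ≈ 0.1692.


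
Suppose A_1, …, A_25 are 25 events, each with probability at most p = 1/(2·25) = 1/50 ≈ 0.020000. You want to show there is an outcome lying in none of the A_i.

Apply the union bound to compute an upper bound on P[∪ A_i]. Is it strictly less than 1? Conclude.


Union bound: P[∪_{i=1}^{25} A_i] ≤ Σ_i P[A_i] ≤ 25·p = 25·(1/50) = 1/2.
Numerically: 1/2 ≈ 0.500000.
Is 1/2 < 1? YES.
Since P[∪ A_i] ≤ 1/2 < 1, the complement has P[∩ A_i^c] ≥ 1 − 1/2 = 1/2 > 0, so some outcome avoids every A_i.

25·p = 1/2 ≈ 0.500000; existence CERTIFIED by the union bound.


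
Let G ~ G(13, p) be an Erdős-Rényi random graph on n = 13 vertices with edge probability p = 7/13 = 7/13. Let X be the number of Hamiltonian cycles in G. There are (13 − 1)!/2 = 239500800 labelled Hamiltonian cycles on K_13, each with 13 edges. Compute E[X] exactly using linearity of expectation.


K_13 has (13 − 1)!/2 = 239500800 labelled Hamiltonian cycles.
For each such Hamiltonian cycle H, let X_H = 1 if all 13 edges of H are present in G. Then P[X_H = 1] = p^{13} = (7/13)^{13} = 96889010407/302875106592253.
By linearity: E[X] = Σ_H E[X_H] = 239500800 · p^{13} = 239500800 · 96889010407/302875106592253 = 23204995503684825600/302875106592253.
Numerically: E[X] ≈ 7.66e+04.

E[X] = 239500800 · (7/13)^{13} = 23204995503684825600/302875106592253 ≈ 7.66e+04.


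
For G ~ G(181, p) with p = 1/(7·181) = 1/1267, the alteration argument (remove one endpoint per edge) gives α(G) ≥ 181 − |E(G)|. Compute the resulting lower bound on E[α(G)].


E[|E(G)|] = C(181, 2)·p = 16290 · (1/1267) = 90/7.
E[α(G)] ≥ n − E[|E(G)|] = 181 − 90/7 = 1177/7.
Numerically: ≈ 168.1429.
(This is only a lower bound; the true E[α(G)] may be larger.)

E[α(G)] ≥ 1177/7 ≈ 168.1429.


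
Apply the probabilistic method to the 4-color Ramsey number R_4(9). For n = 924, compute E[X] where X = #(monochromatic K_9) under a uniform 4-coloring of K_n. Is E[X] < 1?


E[X] = C(924, 9) · 4^{1 − 36} = 1301104023557231577684 · 4^{−35} = 1301104023557231577684/1180591620717411303424.
As a reduced fraction: E[X] = 325276005889307894421/295147905179352825856 ≈ 1.1021.
Is E[X] < 1? NO.
Since E[X] ≥ 1, the first-moment bound is inconclusive at n = 924; it does NOT by itself certify R_4(9) > 924.

E[X] = 325276005889307894421/295147905179352825856 ≈ 1.1021; E[X] ≥ 1; first-moment method inconclusive here.


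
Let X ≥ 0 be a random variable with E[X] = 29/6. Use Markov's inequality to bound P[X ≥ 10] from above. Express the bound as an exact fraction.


μ = E[X] = 29/6, a = 10.
Markov: P[X ≥ 10] ≤ μ/a = (29/6)/10 = 29/60.
Numerically: ≈ 0.483333.
(Since a = 10 > μ = 4.833333, the bound 29/60 is < 1 and informative.)

P[X ≥ 10] ≤ 29/60 ≈ 0.483333.


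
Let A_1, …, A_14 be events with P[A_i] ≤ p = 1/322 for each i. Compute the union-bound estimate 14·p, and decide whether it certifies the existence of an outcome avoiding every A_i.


Union bound: P[∪_{i=1}^{14} A_i] ≤ Σ_i P[A_i] ≤ 14·p = 14·(1/322) = 1/23.
Numerically: 1/23 ≈ 0.04348.
Is 1/23 < 1? YES.
Since P[∪ A_i] ≤ 1/23 < 1, the complement has P[∩ A_i^c] ≥ 1 − 1/23 = 22/23 > 0, so some outcome avoids every A_i.

14·p = 1/23 ≈ 0.04348; existence CERTIFIED by the union bound.


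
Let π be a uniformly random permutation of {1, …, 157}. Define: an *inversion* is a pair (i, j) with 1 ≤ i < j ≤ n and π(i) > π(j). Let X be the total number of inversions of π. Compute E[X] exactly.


Write X = Σ X_I over the C(157, 2) = 12246 pairs i < j, with X_I the indicator of one inversion.
There are 12246 indicators.
For each fixed pair i < j, the values π(i) and π(j) are two distinct elements of {1, …, 157} in uniformly random order; by symmetry P[π(i) > π(j)] = 1/2.
By linearity: E[X] = 12246 · (1/2) = C(157, 2) · (1/2) = 12246/2 = 6123 ≈ 6123.000000.

E[X] = 6123 = 6123.000000.


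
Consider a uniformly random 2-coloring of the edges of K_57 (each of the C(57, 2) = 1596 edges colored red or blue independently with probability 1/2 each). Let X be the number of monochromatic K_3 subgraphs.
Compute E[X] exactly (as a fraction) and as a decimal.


Let X = Σ_S X_S over the C(57, 3) = 29260 subsets S of size 3, where X_S = 1 if the K_3 on S is monochromatic.
For a fixed S, the K_3 on S has C(3, 2) = 3 edges. P[all 3 edges red] = (1/2)^3, and likewise for blue, so P[monochromatic] = 2·(1/2)^3 = 2^{1 − 3} = 1/4.
Summing: E[X] = C(57, 3) · 2^{1 − 3} = 29260 · 1/4 = 7315.
Numerically: E[X] ≈ 7315.000000.

E[X] = C(57,3)·2^(1−C(3,2)) = 7315 ≈ 7315.000000.


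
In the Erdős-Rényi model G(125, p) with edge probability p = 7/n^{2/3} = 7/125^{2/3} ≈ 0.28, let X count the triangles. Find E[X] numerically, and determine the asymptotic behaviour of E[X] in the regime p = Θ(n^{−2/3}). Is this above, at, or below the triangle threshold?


Number of potential triangles: C(125, 3) = 317750.
Each occurs with probability p³ ≈ (0.28)³ ≈ 2.19520e-02.
By linearity: E[X] = C(125, 3)·p³ ≈ 317750 · 2.19520e-02 ≈ 6975.248.
Since α = 2/3 < 1, p = c/n^{2/3} ≫ 1/n is above the triangle threshold p ~ 1/n. Asymptotically E[X] ~ (c³/6)·n^{3(1−α)} = (7³/6)·n^{1} → ∞; triangles are abundant w.h.p.

E[X] ≈ 6975.248; in regime p = Θ(1/n^{2/3}) E[X] diverges (above the triangle threshold p ~ 1/n).


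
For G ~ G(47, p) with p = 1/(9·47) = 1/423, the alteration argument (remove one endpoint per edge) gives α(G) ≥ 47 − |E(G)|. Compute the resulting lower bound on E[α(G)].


E[|E(G)|] = C(47, 2)·p = 1081 · (1/423) = 23/9.
E[α(G)] ≥ n − E[|E(G)|] = 47 − 23/9 = 400/9.
Numerically: ≈ 44.44444.
(This is only a lower bound; the true E[α(G)] may be larger.)

E[α(G)] ≥ 400/9 ≈ 44.44444.


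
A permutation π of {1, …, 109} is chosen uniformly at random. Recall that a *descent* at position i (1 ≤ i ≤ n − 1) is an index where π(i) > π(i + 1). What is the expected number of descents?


Write X = Σ X_I over i = 1, …, 108, with X_I the indicator of one descent.
There are 108 indicators.
For each fixed i, the pair (π(i), π(i+1)) is a uniformly random ordered pair of distinct values from {1, …, 109}; by symmetry P[π(i) > π(i+1)] = 1/2.
By linearity: E[X] = 108 · (1/2) = (109 − 1) · (1/2) = 54 ≈ 54.00000.

E[X] = 54 = 54.00000.


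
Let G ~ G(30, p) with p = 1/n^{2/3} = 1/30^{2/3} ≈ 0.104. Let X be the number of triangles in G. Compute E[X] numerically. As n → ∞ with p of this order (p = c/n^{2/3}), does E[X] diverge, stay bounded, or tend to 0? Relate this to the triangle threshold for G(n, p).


Number of potential triangles: C(30, 3) = 4060.
Each occurs with probability p³ ≈ (0.104)³ ≈ 1.11111e-03.
By linearity: E[X] = C(30, 3)·p³ ≈ 4060 · 1.11111e-03 ≈ 4.511.
Since α = 2/3 < 1, p = c/n^{2/3} ≫ 1/n is above the triangle threshold p ~ 1/n. Asymptotically E[X] ~ (c³/6)·n^{3(1−α)} = (1³/6)·n^{1} → ∞; triangles are abundant w.h.p.

E[X] ≈ 4.511; in regime p = Θ(1/n^{2/3}) E[X] diverges (above the triangle threshold p ~ 1/n).


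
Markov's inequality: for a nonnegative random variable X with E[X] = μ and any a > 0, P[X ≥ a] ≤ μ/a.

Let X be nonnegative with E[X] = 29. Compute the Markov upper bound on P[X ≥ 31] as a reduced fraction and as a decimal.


μ = E[X] = 29, a = 31.
Markov: P[X ≥ 31] ≤ μ/a = (29)/31 = 29/31.
Numerically: ≈ 0.935.
(Since a = 31 > μ = 29.000, the bound 29/31 is < 1 and informative.)

P[X ≥ 31] ≤ 29/31 ≈ 0.935.


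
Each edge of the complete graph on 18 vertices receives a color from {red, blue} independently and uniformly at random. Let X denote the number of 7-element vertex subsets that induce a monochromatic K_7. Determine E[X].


Let X = Σ_S X_S over the C(18, 7) = 31824 subsets S of size 7, where X_S = 1 if the K_7 on S is monochromatic.
For a fixed S, the K_7 on S has C(7, 2) = 21 edges. P[all 21 edges red] = (1/2)^21, and likewise for blue, so P[monochromatic] = 2·(1/2)^21 = 2^{1 − 21} = 1/1048576.
Summing: E[X] = C(18, 7) · 2^{1 − 21} = 31824 · 1/1048576 = 1989/65536.
Numerically: E[X] ≈ 0.0303.

E[X] = C(18,7)·2^(1−C(7,2)) = 1989/65536 ≈ 0.0303.


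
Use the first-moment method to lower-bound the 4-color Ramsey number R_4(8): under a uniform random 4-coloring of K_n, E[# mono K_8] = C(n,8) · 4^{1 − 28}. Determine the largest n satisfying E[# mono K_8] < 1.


We need C(n, 8) · 4^{1 − 28} < 1, i.e. C(n, 8) < 4^{28 − 1} = 18014398509481984.
Check values of n near the boundary:
  n = 403: C(403, 8) = 16090020602228430; 16090020602228430 < 18014398509481984? YES
  n = 404: C(404, 8) = 16415071523485570; 16415071523485570 < 18014398509481984? YES
  n = 405: C(405, 8) = 16745853821188050; 16745853821188050 < 18014398509481984? YES
  n = 406: C(406, 8) = 17082453897995850; 17082453897995850 < 18014398509481984? YES
  n = 407: C(407, 8) = 17424959239309050; 17424959239309050 < 18014398509481984? YES
  n = 408: C(408, 8) = 17773458424095231; 17773458424095231 < 18014398509481984? YES
  n = 409: C(409, 8) = 18128041135797879; 18128041135797879 < 18014398509481984? NO
  n = 410: C(410, 8) = 18488798173326195; 18488798173326195 < 18014398509481984? NO
  n = 411: C(411, 8) = 18855821462126715; 18855821462126715 < 18014398509481984? NO
The largest n with C(n, 8) < 18014398509481984 is n = 408 (where E[X] = 17773458424095231/18014398509481984 ≈ 0.98663). Hence R_4(8) > 408, i.e. R_4(8) ≥ 409.

Largest n = 408; hence R_4(8) > 408.


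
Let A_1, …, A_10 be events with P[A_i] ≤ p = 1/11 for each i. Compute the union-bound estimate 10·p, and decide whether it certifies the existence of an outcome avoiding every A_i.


Union bound: P[∪_{i=1}^{10} A_i] ≤ Σ_i P[A_i] ≤ 10·p = 10·(1/11) = 10/11.
Numerically: 10/11 ≈ 0.9090909.
Is 10/11 < 1? YES.
Since P[∪ A_i] ≤ 10/11 < 1, the complement has P[∩ A_i^c] ≥ 1 − 10/11 = 1/11 > 0, so some outcome avoids every A_i.

10·p = 10/11 ≈ 0.9090909; existence CERTIFIED by the union bound.


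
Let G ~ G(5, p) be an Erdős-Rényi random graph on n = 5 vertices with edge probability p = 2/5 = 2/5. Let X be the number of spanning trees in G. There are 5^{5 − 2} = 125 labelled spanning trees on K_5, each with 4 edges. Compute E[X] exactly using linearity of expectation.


K_5 has 5^{5 − 2} = 125 labelled spanning trees.
For each such spanning tree H, let X_H = 1 if all 4 edges of H are present in G. Then P[X_H = 1] = p^{4} = (2/5)^{4} = 16/625.
By linearity: E[X] = Σ_H E[X_H] = 125 · p^{4} = 125 · 16/625 = 16/5.
Numerically: E[X] ≈ 3.2.

E[X] = 125 · (2/5)^{4} = 16/5 ≈ 3.2.


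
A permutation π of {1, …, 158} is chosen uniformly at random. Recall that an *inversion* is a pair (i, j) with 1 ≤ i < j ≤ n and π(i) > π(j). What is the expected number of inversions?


Write X = Σ X_I over the C(158, 2) = 12403 pairs i < j, with X_I the indicator of one inversion.
There are 12403 indicators.
For each fixed pair i < j, the values π(i) and π(j) are two distinct elements of {1, …, 158} in uniformly random order; by symmetry P[π(i) > π(j)] = 1/2.
By linearity: E[X] = 12403 · (1/2) = C(158, 2) · (1/2) = 12403/2 = 12403/2 ≈ 6201.50000.

E[X] = 12403/2 = 6201.50000.


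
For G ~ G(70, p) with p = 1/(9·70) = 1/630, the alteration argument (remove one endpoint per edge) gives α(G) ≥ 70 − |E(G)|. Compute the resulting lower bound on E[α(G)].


E[|E(G)|] = C(70, 2)·p = 2415 · (1/630) = 23/6.
E[α(G)] ≥ n − E[|E(G)|] = 70 − 23/6 = 397/6.
Numerically: ≈ 66.1667.
(This is only a lower bound; the true E[α(G)] may be larger.)

E[α(G)] ≥ 397/6 ≈ 66.1667.


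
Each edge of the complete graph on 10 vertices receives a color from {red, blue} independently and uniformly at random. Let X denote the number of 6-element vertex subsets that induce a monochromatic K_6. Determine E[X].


Let X = Σ_S X_S over the C(10, 6) = 210 subsets S of size 6, where X_S = 1 if the K_6 on S is monochromatic.
For a fixed S, the K_6 on S has C(6, 2) = 15 edges. P[all 15 edges red] = (1/2)^15, and likewise for blue, so P[monochromatic] = 2·(1/2)^15 = 2^{1 − 15} = 1/16384.
By linearity of expectation: E[X] = C(10, 6) · 2^{1 − 15} = 210 · 1/16384 = 105/8192.
Numerically: E[X] ≈ 0.012817.

E[X] = C(10,6)·2^(1−C(6,2)) = 105/8192 ≈ 0.012817.


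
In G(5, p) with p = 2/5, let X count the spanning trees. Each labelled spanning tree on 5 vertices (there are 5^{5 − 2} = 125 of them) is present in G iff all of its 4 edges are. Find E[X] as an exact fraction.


K_5 has 5^{5 − 2} = 125 labelled spanning trees.
For each such spanning tree H, let X_H = 1 if all 4 edges of H are present in G. Then P[X_H = 1] = p^{4} = (2/5)^{4} = 16/625.
Summing the indicators: E[X] = Σ_H E[X_H] = 125 · p^{4} = 125 · 16/625 = 16/5.
Numerically: E[X] ≈ 3.2.

E[X] = 125 · (2/5)^{4} = 16/5 ≈ 3.2.


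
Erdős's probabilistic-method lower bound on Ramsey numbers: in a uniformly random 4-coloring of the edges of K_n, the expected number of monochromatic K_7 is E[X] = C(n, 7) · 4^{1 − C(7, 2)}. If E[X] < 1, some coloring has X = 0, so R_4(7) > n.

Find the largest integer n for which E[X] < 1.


We need C(n, 7) · 4^{1 − 21} < 1, i.e. C(n, 7) < 4^{21 − 1} = 1099511627776.
Check values of n near the boundary:
  n = 176: C(176, 7) = 919790691600; 919790691600 < 1099511627776? YES
  n = 177: C(177, 7) = 957664425960; 957664425960 < 1099511627776? YES
  n = 178: C(178, 7) = 996867063280; 996867063280 < 1099511627776? YES
  n = 179: C(179, 7) = 1037437234460; 1037437234460 < 1099511627776? YES
  n = 180: C(180, 7) = 1079414463600; 1079414463600 < 1099511627776? YES
  n = 181: C(181, 7) = 1122839183400; 1122839183400 < 1099511627776? NO
The largest n with C(n, 7) < 1099511627776 is n = 180 (where E[X] = 67463403975/68719476736 ≈ 0.982). Hence R_4(7) > 180, i.e. R_4(7) ≥ 181.

Largest n = 180; hence R_4(7) > 180.


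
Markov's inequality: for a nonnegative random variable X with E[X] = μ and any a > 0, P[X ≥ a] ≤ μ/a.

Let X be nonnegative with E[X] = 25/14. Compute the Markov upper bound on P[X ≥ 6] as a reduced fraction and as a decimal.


μ = E[X] = 25/14, a = 6.
Markov: P[X ≥ 6] ≤ μ/a = (25/14)/6 = 25/84.
Numerically: ≈ 0.2976.
(Since a = 6 > μ = 1.7857, the bound 25/84 is < 1 and informative.)

P[X ≥ 6] ≤ 25/84 ≈ 0.2976.


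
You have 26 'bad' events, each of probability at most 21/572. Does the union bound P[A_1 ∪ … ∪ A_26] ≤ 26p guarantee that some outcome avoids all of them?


Union bound: P[∪_{i=1}^{26} A_i] ≤ Σ_i P[A_i] ≤ 26·p = 26·(21/572) = 21/22.
Numerically: 21/22 ≈ 0.9545.
Is 21/22 < 1? YES.
Since P[∪ A_i] ≤ 21/22 < 1, the complement has P[∩ A_i^c] ≥ 1 − 21/22 = 1/22 > 0, so some outcome avoids every A_i.

26·p = 21/22 ≈ 0.9545; existence CERTIFIED by the union bound.


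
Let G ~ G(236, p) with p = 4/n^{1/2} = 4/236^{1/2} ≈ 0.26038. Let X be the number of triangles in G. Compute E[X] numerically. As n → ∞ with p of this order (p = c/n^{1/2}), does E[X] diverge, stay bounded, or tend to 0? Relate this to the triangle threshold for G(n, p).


Number of potential triangles: C(236, 3) = 2162940.
Each occurs with probability p³ ≈ (0.26038)³ ≈ 1.7652734e-02.
By linearity: E[X] = C(236, 3)·p³ ≈ 2162940 · 1.7652734e-02 ≈ 38181.80381.
Since α = 1/2 < 1, p = c/n^{1/2} ≫ 1/n is above the triangle threshold p ~ 1/n. Asymptotically E[X] ~ (c³/6)·n^{3(1−α)} = (4³/6)·n^{1.5} → ∞; triangles are abundant w.h.p.

E[X] ≈ 38181.80381; in regime p = Θ(1/n^{1/2}) E[X] diverges (above the triangle threshold p ~ 1/n).


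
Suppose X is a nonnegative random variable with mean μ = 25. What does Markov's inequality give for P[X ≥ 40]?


μ = E[X] = 25, a = 40.
Markov: P[X ≥ 40] ≤ μ/a = (25)/40 = 5/8.
Numerically: ≈ 0.625.
(Since a = 40 > μ = 25.000, the bound 5/8 is < 1 and informative.)

P[X ≥ 40] ≤ 5/8 ≈ 0.625.


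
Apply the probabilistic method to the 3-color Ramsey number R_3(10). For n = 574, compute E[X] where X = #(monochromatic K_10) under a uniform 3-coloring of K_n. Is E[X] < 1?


E[X] = C(574, 10) · 3^{1 − 45} = 988824035203816502691 · 3^{−44} = 988824035203816502691/984770902183611232881.
As a reduced fraction: E[X] = 109869337244868500299/109418989131512359209 ≈ 1.0041.
Is E[X] < 1? NO.
Since E[X] ≥ 1, the first-moment bound is inconclusive at n = 574; it does NOT by itself certify R_3(10) > 574.

E[X] = 109869337244868500299/109418989131512359209 ≈ 1.0041; E[X] ≥ 1; first-moment method inconclusive here.


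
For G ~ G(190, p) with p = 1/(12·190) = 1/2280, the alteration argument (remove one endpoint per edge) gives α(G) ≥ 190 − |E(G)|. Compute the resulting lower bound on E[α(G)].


E[|E(G)|] = C(190, 2)·p = 17955 · (1/2280) = 63/8.
E[α(G)] ≥ n − E[|E(G)|] = 190 − 63/8 = 1457/8.
Numerically: ≈ 182.125000.
(This is only a lower bound; the true E[α(G)] may be larger.)

E[α(G)] ≥ 1457/8 ≈ 182.125000.


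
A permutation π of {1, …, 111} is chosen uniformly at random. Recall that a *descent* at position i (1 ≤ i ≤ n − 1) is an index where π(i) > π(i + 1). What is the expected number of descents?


Write X = Σ X_I over i = 1, …, 110, with X_I the indicator of one descent.
There are 110 indicators.
For each fixed i, the pair (π(i), π(i+1)) is a uniformly random ordered pair of distinct values from {1, …, 111}; by symmetry P[π(i) > π(i+1)] = 1/2.
By linearity: E[X] = 110 · (1/2) = (111 − 1) · (1/2) = 55 ≈ 55.0000.

E[X] = 55 = 55.0000.


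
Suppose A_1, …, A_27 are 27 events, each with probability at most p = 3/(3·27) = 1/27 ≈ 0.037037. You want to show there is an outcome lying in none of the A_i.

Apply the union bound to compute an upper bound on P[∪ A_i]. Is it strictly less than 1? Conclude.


Union bound: P[∪_{i=1}^{27} A_i] ≤ Σ_i P[A_i] ≤ 27·p = 27·(1/27) = 1.
Numerically: 1 ≈ 1.000000.
Is 1 < 1? NO.
Since the bound 1 is ≥ 1, the union bound is uninformative here; it does NOT by itself certify existence.

27·p = 1 ≈ 1.000000; existence NOT certified by the union bound.


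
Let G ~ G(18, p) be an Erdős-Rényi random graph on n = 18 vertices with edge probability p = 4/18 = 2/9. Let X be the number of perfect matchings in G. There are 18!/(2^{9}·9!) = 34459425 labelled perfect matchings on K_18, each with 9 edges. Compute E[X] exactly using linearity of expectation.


K_18 has 18!/(2^{9}·9!) = 34459425 labelled perfect matchings.
For each such perfect matching H, let X_H = 1 if all 9 edges of H are present in G. Then P[X_H = 1] = p^{9} = (2/9)^{9} = 512/387420489.
By linearity: E[X] = Σ_H E[X_H] = 34459425 · p^{9} = 34459425 · 512/387420489 = 217817600/4782969.
Numerically: E[X] ≈ 45.5.

E[X] = 34459425 · (2/9)^{9} = 217817600/4782969 ≈ 45.5.


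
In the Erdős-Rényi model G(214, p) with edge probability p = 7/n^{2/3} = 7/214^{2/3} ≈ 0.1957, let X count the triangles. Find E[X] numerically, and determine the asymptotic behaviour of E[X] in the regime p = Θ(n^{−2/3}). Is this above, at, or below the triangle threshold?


Number of potential triangles: C(214, 3) = 1610564.
Each occurs with probability p³ ≈ (0.1957)³ ≈ 7.489737e-03.
By linearity: E[X] = C(214, 3)·p³ ≈ 1610564 · 7.489737e-03 ≈ 12062.7009.
Since α = 2/3 < 1, p = c/n^{2/3} ≫ 1/n is above the triangle threshold p ~ 1/n. Asymptotically E[X] ~ (c³/6)·n^{3(1−α)} = (7³/6)·n^{1} → ∞; triangles are abundant w.h.p.

E[X] ≈ 12062.7009; in regime p = Θ(1/n^{2/3}) E[X] diverges (above the triangle threshold p ~ 1/n).


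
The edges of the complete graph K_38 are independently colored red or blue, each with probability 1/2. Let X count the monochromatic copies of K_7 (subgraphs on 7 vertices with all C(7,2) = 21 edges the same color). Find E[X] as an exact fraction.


Let X = Σ_S X_S over the C(38, 7) = 12620256 subsets S of size 7, where X_S = 1 if the K_7 on S is monochromatic.
For a fixed S, the K_7 on S has C(7, 2) = 21 edges. P[all 21 edges red] = (1/2)^21, and likewise for blue, so P[monochromatic] = 2·(1/2)^21 = 2^{1 − 21} = 1/1048576.
Summing: E[X] = C(38, 7) · 2^{1 − 21} = 12620256 · 1/1048576 = 394383/32768.
Numerically: E[X] ≈ 12.03561.

E[X] = C(38,7)·2^(1−C(7,2)) = 394383/32768 ≈ 12.03561.


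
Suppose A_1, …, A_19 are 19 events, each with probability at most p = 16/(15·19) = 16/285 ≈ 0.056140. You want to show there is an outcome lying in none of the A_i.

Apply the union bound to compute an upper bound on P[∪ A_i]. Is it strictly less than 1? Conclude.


Union bound: P[∪_{i=1}^{19} A_i] ≤ Σ_i P[A_i] ≤ 19·p = 19·(16/285) = 16/15.
Numerically: 16/15 ≈ 1.066667.
Is 16/15 < 1? NO.
Since the bound 16/15 is ≥ 1, the union bound is uninformative here; it does NOT by itself certify existence.

19·p = 16/15 ≈ 1.066667; existence NOT certified by the union bound.


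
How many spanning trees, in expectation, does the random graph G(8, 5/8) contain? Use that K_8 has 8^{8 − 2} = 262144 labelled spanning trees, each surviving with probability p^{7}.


K_8 has 8^{8 − 2} = 262144 labelled spanning trees.
For each such spanning tree H, let X_H = 1 if all 7 edges of H are present in G. Then P[X_H = 1] = p^{7} = (5/8)^{7} = 78125/2097152.
Summing the indicators: E[X] = Σ_H E[X_H] = 262144 · p^{7} = 262144 · 78125/2097152 = 78125/8.
Numerically: E[X] ≈ 9766.

E[X] = 262144 · (5/8)^{7} = 78125/8 ≈ 9766.


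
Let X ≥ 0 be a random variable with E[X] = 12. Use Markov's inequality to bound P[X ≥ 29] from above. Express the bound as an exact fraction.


μ = E[X] = 12, a = 29.
Markov: P[X ≥ 29] ≤ μ/a = (12)/29 = 12/29.
Numerically: ≈ 0.4138.
(Since a = 29 > μ = 12.0000, the bound 12/29 is < 1 and informative.)

P[X ≥ 29] ≤ 12/29 ≈ 0.4138.


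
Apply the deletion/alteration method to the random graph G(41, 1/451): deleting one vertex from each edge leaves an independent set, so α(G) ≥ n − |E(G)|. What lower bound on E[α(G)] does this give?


E[|E(G)|] = C(41, 2)·p = 820 · (1/451) = 20/11.
E[α(G)] ≥ n − E[|E(G)|] = 41 − 20/11 = 431/11.
Numerically: ≈ 39.1818.
(This is only a lower bound; the true E[α(G)] may be larger.)

E[α(G)] ≥ 431/11 ≈ 39.1818.


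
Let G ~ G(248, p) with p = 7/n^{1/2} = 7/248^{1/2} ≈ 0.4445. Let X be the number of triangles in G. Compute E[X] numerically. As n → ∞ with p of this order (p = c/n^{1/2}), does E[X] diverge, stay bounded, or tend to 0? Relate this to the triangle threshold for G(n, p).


Number of potential triangles: C(248, 3) = 2511496.
Each occurs with probability p³ ≈ (0.4445)³ ≈ 8.78246846e-02.
By linearity: E[X] = C(248, 3)·p³ ≈ 2511496 · 8.78246846e-02 ≈ 220571.344071.
Since α = 1/2 < 1, p = c/n^{1/2} ≫ 1/n is above the triangle threshold p ~ 1/n. Asymptotically E[X] ~ (c³/6)·n^{3(1−α)} = (7³/6)·n^{1.5} → ∞; triangles are abundant w.h.p.

E[X] ≈ 220571.344071; in regime p = Θ(1/n^{1/2}) E[X] diverges (above the triangle threshold p ~ 1/n).


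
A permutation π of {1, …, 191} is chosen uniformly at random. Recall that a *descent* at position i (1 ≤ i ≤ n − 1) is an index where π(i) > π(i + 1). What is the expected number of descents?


Write X = Σ X_I over i = 1, …, 190, with X_I the indicator of one descent.
There are 190 indicators.
For each fixed i, the pair (π(i), π(i+1)) is a uniformly random ordered pair of distinct values from {1, …, 191}; by symmetry P[π(i) > π(i+1)] = 1/2.
By linearity: E[X] = 190 · (1/2) = (191 − 1) · (1/2) = 95 ≈ 95.0000.

E[X] = 95 = 95.0000.


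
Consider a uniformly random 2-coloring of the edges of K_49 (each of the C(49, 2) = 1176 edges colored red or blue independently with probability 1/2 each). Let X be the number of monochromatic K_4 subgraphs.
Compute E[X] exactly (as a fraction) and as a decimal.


Let X = Σ_S X_S over the C(49, 4) = 211876 subsets S of size 4, where X_S = 1 if the K_4 on S is monochromatic.
For a fixed S, the K_4 on S has C(4, 2) = 6 edges. P[all 6 edges red] = (1/2)^6, and likewise for blue, so P[monochromatic] = 2·(1/2)^6 = 2^{1 − 6} = 1/32.
By linearity: E[X] = C(49, 4) · 2^{1 − 6} = 211876 · 1/32 = 52969/8.
Numerically: E[X] ≈ 6621.125.

E[X] = C(49,4)·2^(1−C(4,2)) = 52969/8 ≈ 6621.125.


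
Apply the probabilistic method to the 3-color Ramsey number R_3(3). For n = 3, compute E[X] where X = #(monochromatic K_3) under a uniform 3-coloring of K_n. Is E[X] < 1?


E[X] = C(3, 3) · 3^{1 − 3} = 1 · 3^{−2} = 1/9.
As a reduced fraction: E[X] = 1/9 ≈ 0.11111.
Is E[X] < 1? YES.
Since E[X] < 1, there exists a 3-coloring of K_{3} with no monochromatic K_3; hence R_3(3) > 3.

E[X] = 1/9 ≈ 0.11111; E[X] < 1, so R_3(3) > 3.


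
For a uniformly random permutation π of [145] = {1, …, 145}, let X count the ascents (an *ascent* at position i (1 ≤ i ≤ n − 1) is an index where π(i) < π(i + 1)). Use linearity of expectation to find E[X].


Write X = Σ X_I over i = 1, …, 144, with X_I the indicator of one ascent.
There are 144 indicators.
For each fixed i, the pair (π(i), π(i+1)) is a uniformly random ordered pair of distinct values from {1, …, 145}; by symmetry P[π(i) < π(i+1)] = 1/2.
By linearity: E[X] = 144 · (1/2) = (145 − 1) · (1/2) = 72 ≈ 72.0000.

E[X] = 72 = 72.0000.


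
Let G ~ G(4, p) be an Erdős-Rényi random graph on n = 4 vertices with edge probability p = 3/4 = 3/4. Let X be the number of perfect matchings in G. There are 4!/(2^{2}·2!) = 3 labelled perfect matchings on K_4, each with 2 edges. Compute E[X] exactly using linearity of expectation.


K_4 has 4!/(2^{2}·2!) = 3 labelled perfect matchings.
For each such perfect matching H, let X_H = 1 if all 2 edges of H are present in G. Then P[X_H = 1] = p^{2} = (3/4)^{2} = 9/16.
Summing the indicators: E[X] = Σ_H E[X_H] = 3 · p^{2} = 3 · 9/16 = 27/16.
Numerically: E[X] ≈ 1.69.

E[X] = 3 · (3/4)^{2} = 27/16 ≈ 1.69.


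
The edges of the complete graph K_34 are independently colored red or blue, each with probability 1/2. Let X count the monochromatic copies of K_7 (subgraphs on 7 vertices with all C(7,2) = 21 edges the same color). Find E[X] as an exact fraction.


Let X = Σ_S X_S over the C(34, 7) = 5379616 subsets S of size 7, where X_S = 1 if the K_7 on S is monochromatic.
For a fixed S, the K_7 on S has C(7, 2) = 21 edges. P[all 21 edges red] = (1/2)^21, and likewise for blue, so P[monochromatic] = 2·(1/2)^21 = 2^{1 − 21} = 1/1048576.
By linearity: E[X] = C(34, 7) · 2^{1 − 21} = 5379616 · 1/1048576 = 168113/32768.
Numerically: E[X] ≈ 5.130.

E[X] = C(34,7)·2^(1−C(7,2)) = 168113/32768 ≈ 5.130.


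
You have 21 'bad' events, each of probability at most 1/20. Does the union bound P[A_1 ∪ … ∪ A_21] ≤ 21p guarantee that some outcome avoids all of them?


Union bound: P[∪_{i=1}^{21} A_i] ≤ Σ_i P[A_i] ≤ 21·p = 21·(1/20) = 21/20.
Numerically: 21/20 ≈ 1.050000.
Is 21/20 < 1? NO.
Since the bound 21/20 is ≥ 1, the union bound is uninformative here; it does NOT by itself certify existence.

21·p = 21/20 ≈ 1.050000; existence NOT certified by the union bound.


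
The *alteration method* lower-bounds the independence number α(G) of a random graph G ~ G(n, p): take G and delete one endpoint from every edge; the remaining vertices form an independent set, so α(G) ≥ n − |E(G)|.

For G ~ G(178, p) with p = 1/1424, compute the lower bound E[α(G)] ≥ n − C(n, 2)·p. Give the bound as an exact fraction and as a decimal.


E[|E(G)|] = C(178, 2)·p = 15753 · (1/1424) = 177/16.
E[α(G)] ≥ n − E[|E(G)|] = 178 − 177/16 = 2671/16.
Numerically: ≈ 166.938.
(This is only a lower bound; the true E[α(G)] may be larger.)

E[α(G)] ≥ 2671/16 ≈ 166.938.


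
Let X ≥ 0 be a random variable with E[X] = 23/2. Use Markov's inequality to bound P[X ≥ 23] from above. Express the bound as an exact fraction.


μ = E[X] = 23/2, a = 23.
Markov: P[X ≥ 23] ≤ μ/a = (23/2)/23 = 1/2.
Numerically: ≈ 0.5000.
(Since a = 23 > μ = 11.5000, the bound 1/2 is < 1 and informative.)

P[X ≥ 23] ≤ 1/2 ≈ 0.5000.


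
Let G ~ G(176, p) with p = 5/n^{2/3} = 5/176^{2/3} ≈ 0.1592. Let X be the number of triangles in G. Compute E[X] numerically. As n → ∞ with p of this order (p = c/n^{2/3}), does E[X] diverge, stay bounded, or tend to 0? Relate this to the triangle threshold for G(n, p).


Number of potential triangles: C(176, 3) = 893200.
Each occurs with probability p³ ≈ (0.1592)³ ≈ 4.035382e-03.
By linearity: E[X] = C(176, 3)·p³ ≈ 893200 · 4.035382e-03 ≈ 3604.4034.
Since α = 2/3 < 1, p = c/n^{2/3} ≫ 1/n is above the triangle threshold p ~ 1/n. Asymptotically E[X] ~ (c³/6)·n^{3(1−α)} = (5³/6)·n^{1} → ∞; triangles are abundant w.h.p.

E[X] ≈ 3604.4034; in regime p = Θ(1/n^{2/3}) E[X] diverges (above the triangle threshold p ~ 1/n).


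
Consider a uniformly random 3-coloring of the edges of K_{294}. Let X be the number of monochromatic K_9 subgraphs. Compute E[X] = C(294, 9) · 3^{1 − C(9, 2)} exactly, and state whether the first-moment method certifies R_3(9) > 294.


E[X] = C(294, 9) · 3^{1 − 36} = 39963546001186808 · 3^{−35} = 39963546001186808/50031545098999707.
As a reduced fraction: E[X] = 39963546001186808/50031545098999707 ≈ 0.79877.
Is E[X] < 1? YES.
Since E[X] < 1, there exists a 3-coloring of K_{294} with no monochromatic K_9; hence R_3(9) > 294.

E[X] = 39963546001186808/50031545098999707 ≈ 0.79877; E[X] < 1, so R_3(9) > 294.


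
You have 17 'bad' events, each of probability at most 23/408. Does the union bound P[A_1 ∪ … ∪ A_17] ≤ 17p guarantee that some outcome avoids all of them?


Union bound: P[∪_{i=1}^{17} A_i] ≤ Σ_i P[A_i] ≤ 17·p = 17·(23/408) = 23/24.
Numerically: 23/24 ≈ 0.9583.
Is 23/24 < 1? YES.
Since P[∪ A_i] ≤ 23/24 < 1, the complement has P[∩ A_i^c] ≥ 1 − 23/24 = 1/24 > 0, so some outcome avoids every A_i.

17·p = 23/24 ≈ 0.9583; existence CERTIFIED by the union bound.


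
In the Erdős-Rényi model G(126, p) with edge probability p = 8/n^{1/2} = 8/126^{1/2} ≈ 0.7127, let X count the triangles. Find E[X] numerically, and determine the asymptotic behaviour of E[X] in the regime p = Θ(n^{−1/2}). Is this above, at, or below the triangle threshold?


Number of potential triangles: C(126, 3) = 325500.
Each occurs with probability p³ ≈ (0.7127)³ ≈ 3.6200465e-01.
By linearity: E[X] = C(126, 3)·p³ ≈ 325500 · 3.6200465e-01 ≈ 117832.51199.
Since α = 1/2 < 1, p = c/n^{1/2} ≫ 1/n is above the triangle threshold p ~ 1/n. Asymptotically E[X] ~ (c³/6)·n^{3(1−α)} = (8³/6)·n^{1.5} → ∞; triangles are abundant w.h.p.

E[X] ≈ 117832.51199; in regime p = Θ(1/n^{1/2}) E[X] diverges (above the triangle threshold p ~ 1/n).


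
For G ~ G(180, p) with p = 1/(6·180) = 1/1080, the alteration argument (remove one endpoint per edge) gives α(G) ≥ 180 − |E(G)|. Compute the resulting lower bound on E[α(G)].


E[|E(G)|] = C(180, 2)·p = 16110 · (1/1080) = 179/12.
E[α(G)] ≥ n − E[|E(G)|] = 180 − 179/12 = 1981/12.
Numerically: ≈ 165.08333.
(This is only a lower bound; the true E[α(G)] may be larger.)

E[α(G)] ≥ 1981/12 ≈ 165.08333.


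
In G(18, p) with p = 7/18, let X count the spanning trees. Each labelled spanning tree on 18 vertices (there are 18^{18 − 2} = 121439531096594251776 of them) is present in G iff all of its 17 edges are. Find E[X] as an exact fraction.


K_18 has 18^{18 − 2} = 121439531096594251776 labelled spanning trees.
For each such spanning tree H, let X_H = 1 if all 17 edges of H are present in G. Then P[X_H = 1] = p^{17} = (7/18)^{17} = 232630513987207/2185911559738696531968.
Summing the indicators: E[X] = Σ_H E[X_H] = 121439531096594251776 · p^{17} = 121439531096594251776 · 232630513987207/2185911559738696531968 = 232630513987207/18.
Numerically: E[X] ≈ 1.2924e+13.

E[X] = 121439531096594251776 · (7/18)^{17} = 232630513987207/18 ≈ 1.2924e+13.


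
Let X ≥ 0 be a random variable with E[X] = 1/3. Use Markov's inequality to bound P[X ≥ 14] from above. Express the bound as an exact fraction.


μ = E[X] = 1/3, a = 14.
Markov: P[X ≥ 14] ≤ μ/a = (1/3)/14 = 1/42.
Numerically: ≈ 0.0238.
(Since a = 14 > μ = 0.3333, the bound 1/42 is < 1 and informative.)

P[X ≥ 14] ≤ 1/42 ≈ 0.0238.


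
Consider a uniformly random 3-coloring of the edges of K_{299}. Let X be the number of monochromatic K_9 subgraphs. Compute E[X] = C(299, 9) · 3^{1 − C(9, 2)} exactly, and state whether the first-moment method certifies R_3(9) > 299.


E[X] = C(299, 9) · 3^{1 − 36} = 46610674441390059 · 3^{−35} = 46610674441390059/50031545098999707.
As a reduced fraction: E[X] = 15536891480463353/16677181699666569 ≈ 0.932.
Is E[X] < 1? YES.
Since E[X] < 1, there exists a 3-coloring of K_{299} with no monochromatic K_9; hence R_3(9) > 299.

E[X] = 15536891480463353/16677181699666569 ≈ 0.932; E[X] < 1, so R_3(9) > 299.


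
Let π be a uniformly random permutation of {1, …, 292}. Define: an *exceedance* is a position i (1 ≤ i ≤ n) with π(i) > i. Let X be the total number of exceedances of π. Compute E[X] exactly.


Write X = Σ_{i=1}^{292} X_i, where X_i = 1_{π(i) > i}.
For each fixed i, π(i) is uniform over {1, …, 292} (marginal of a uniform permutation), so P[π(i) > i] = (n − i)/n. Summing: Σ_{i=1}^{292} (n − i)/n = (0 + 1 + … + 291)/292 = 292(292 − 1)/(2·292) = (292 − 1)/2.
Hence E[X] = Σ_{i=1}^{292} (292 − i)/292 = 291/2 ≈ 145.500.

E[X] = 291/2 = 145.500.


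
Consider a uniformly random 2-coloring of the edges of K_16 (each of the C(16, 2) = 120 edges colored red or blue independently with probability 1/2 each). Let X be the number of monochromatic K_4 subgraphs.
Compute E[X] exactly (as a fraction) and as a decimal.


Let X = Σ_S X_S over the C(16, 4) = 1820 subsets S of size 4, where X_S = 1 if the K_4 on S is monochromatic.
For a fixed S, the K_4 on S has C(4, 2) = 6 edges. P[all 6 edges red] = (1/2)^6, and likewise for blue, so P[monochromatic] = 2·(1/2)^6 = 2^{1 − 6} = 1/32.
By linearity of expectation: E[X] = C(16, 4) · 2^{1 − 6} = 1820 · 1/32 = 455/8.
Numerically: E[X] ≈ 56.875.

E[X] = C(16,4)·2^(1−C(4,2)) = 455/8 ≈ 56.875.


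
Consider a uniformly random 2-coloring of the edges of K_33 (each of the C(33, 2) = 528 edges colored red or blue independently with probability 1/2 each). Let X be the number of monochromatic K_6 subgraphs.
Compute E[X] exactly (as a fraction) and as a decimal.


Let X = Σ_S X_S over the C(33, 6) = 1107568 subsets S of size 6, where X_S = 1 if the K_6 on S is monochromatic.
For a fixed S, the K_6 on S has C(6, 2) = 15 edges. P[all 15 edges red] = (1/2)^15, and likewise for blue, so P[monochromatic] = 2·(1/2)^15 = 2^{1 − 15} = 1/16384.
Summing: E[X] = C(33, 6) · 2^{1 − 15} = 1107568 · 1/16384 = 69223/1024.
Numerically: E[X] ≈ 67.6006.

E[X] = C(33,6)·2^(1−C(6,2)) = 69223/1024 ≈ 67.6006.


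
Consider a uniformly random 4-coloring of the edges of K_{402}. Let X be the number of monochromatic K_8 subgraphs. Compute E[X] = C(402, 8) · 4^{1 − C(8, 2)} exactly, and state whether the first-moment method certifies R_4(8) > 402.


E[X] = C(402, 8) · 4^{1 − 28} = 15770615726749950 · 4^{−27} = 15770615726749950/18014398509481984.
As a reduced fraction: E[X] = 7885307863374975/9007199254740992 ≈ 0.875445.
Is E[X] < 1? YES.
Since E[X] < 1, there exists a 4-coloring of K_{402} with no monochromatic K_8; hence R_4(8) > 402.

E[X] = 7885307863374975/9007199254740992 ≈ 0.875445; E[X] < 1, so R_4(8) > 402.


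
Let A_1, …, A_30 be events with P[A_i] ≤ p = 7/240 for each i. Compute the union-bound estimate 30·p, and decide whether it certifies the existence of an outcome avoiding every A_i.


Union bound: P[∪_{i=1}^{30} A_i] ≤ Σ_i P[A_i] ≤ 30·p = 30·(7/240) = 7/8.
Numerically: 7/8 ≈ 0.87500.
Is 7/8 < 1? YES.
Since P[∪ A_i] ≤ 7/8 < 1, the complement has P[∩ A_i^c] ≥ 1 − 7/8 = 1/8 > 0, so some outcome avoids every A_i.

30·p = 7/8 ≈ 0.87500; existence CERTIFIED by the union bound.


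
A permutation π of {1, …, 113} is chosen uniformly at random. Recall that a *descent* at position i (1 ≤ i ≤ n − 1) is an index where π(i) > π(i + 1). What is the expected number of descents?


Write X = Σ X_I over i = 1, …, 112, with X_I the indicator of one descent.
There are 112 indicators.
For each fixed i, the pair (π(i), π(i+1)) is a uniformly random ordered pair of distinct values from {1, …, 113}; by symmetry P[π(i) > π(i+1)] = 1/2.
By linearity: E[X] = 112 · (1/2) = (113 − 1) · (1/2) = 56 ≈ 56.000.

E[X] = 56 = 56.000.


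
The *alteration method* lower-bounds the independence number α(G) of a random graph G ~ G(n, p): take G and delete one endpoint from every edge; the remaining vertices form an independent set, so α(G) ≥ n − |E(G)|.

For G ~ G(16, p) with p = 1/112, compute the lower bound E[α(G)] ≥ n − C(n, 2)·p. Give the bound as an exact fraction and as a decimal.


E[|E(G)|] = C(16, 2)·p = 120 · (1/112) = 15/14.
E[α(G)] ≥ n − E[|E(G)|] = 16 − 15/14 = 209/14.
Numerically: ≈ 14.92857.
(This is only a lower bound; the true E[α(G)] may be larger.)

E[α(G)] ≥ 209/14 ≈ 14.92857.


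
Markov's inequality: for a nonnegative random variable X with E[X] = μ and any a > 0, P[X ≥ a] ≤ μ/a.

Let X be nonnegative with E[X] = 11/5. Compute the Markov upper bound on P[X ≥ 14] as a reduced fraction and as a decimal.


μ = E[X] = 11/5, a = 14.
Markov: P[X ≥ 14] ≤ μ/a = (11/5)/14 = 11/70.
Numerically: ≈ 0.1571.
(Since a = 14 > μ = 2.2000, the bound 11/70 is < 1 and informative.)

P[X ≥ 14] ≤ 11/70 ≈ 0.1571.


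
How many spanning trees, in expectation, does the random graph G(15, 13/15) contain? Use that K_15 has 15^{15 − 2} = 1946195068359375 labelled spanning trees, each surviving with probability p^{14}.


K_15 has 15^{15 − 2} = 1946195068359375 labelled spanning trees.
For each such spanning tree H, let X_H = 1 if all 14 edges of H are present in G. Then P[X_H = 1] = p^{14} = (13/15)^{14} = 3937376385699289/29192926025390625.
Summing the indicators: E[X] = Σ_H E[X_H] = 1946195068359375 · p^{14} = 1946195068359375 · 3937376385699289/29192926025390625 = 3937376385699289/15.
Numerically: E[X] ≈ 2.625e+14.

E[X] = 1946195068359375 · (13/15)^{14} = 3937376385699289/15 ≈ 2.625e+14.


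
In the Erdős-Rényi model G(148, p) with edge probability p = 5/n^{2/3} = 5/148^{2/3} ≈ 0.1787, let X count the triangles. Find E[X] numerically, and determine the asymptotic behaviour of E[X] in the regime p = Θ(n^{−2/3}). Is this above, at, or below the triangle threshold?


Number of potential triangles: C(148, 3) = 529396.
Each occurs with probability p³ ≈ (0.1787)³ ≈ 5.7067202e-03.
By linearity: E[X] = C(148, 3)·p³ ≈ 529396 · 5.7067202e-03 ≈ 3021.11486.
Since α = 2/3 < 1, p = c/n^{2/3} ≫ 1/n is above the triangle threshold p ~ 1/n. Asymptotically E[X] ~ (c³/6)·n^{3(1−α)} = (5³/6)·n^{1} → ∞; triangles are abundant w.h.p.

E[X] ≈ 3021.11486; in regime p = Θ(1/n^{2/3}) E[X] diverges (above the triangle threshold p ~ 1/n).
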